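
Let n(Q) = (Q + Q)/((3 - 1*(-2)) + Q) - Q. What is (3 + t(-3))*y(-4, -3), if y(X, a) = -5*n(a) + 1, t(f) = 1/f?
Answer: 8/3 ≈ 2.6667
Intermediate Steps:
n(Q) = -Q + 2*Q/(5 + Q) (n(Q) = (2*Q)/((3 + 2) + Q) - Q = (2*Q)/(5 + Q) - Q = 2*Q/(5 + Q) - Q = -Q + 2*Q/(5 + Q))
y(X, a) = 1 + 5*a*(3 + a)/(5 + a) (y(X, a) = -(-5)*a*(3 + a)/(5 + a) + 1 = 5*a*(3 + a)/(5 + a) + 1 = 1 + 5*a*(3 + a)/(5 + a))
(3 + t(-3))*y(-4, -3) = (3 + 1/(-3))*((5 - 3 + 5*(-3)*(3 - 3))/(5 - 3)) = (3 - 1/3)*((5 - 3 + 5*(-3)*0)/2) = 8*((5 - 3 + 0)/2)/3 = 8*((1/2)*2)/3 = (8/3)*1 = 8/3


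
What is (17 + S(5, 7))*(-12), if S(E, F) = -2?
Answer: -180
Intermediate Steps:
(17 + S(5, 7))*(-12) = (17 - 2)*(-12) = 15*(-12) = -180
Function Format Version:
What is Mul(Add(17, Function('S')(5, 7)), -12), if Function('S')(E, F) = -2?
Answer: -180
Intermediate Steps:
Mul(Add(17, Function('S')(5, 7)), -12) = Mul(Add(17, -2), -12) = Mul(15, -12) = -180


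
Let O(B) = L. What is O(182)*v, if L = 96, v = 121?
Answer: 11616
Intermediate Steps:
O(B) = 96
O(182)*v = 96*121 = 11616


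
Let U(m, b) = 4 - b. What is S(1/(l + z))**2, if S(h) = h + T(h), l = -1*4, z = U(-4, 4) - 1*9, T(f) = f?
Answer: 4/169 ≈ 0.023669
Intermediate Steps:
z = -9 (z = (4 - 1*4) - 1*9 = (4 - 4) - 9 = 0 - 9 = -9)
l = -4
S(h) = 2*h (S(h) = h + h = 2*h)
S(1/(l + z))**2 = (2/(-4 - 9))**2 = (2/(-13))**2 = (2*(-1/13))**2 = (-2/13)**2 = 4/169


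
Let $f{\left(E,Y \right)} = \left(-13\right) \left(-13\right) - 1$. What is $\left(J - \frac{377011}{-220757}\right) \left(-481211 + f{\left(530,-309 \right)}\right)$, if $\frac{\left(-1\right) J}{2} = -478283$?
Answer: $- \frac{101581377672264339}{220757} \approx -4.6015 \cdot 10^{11}$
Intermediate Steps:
$f{\left(E,Y \right)} = 168$ ($f{\left(E,Y \right)} = 169 - 1 = 168$)
$J = 956566$ ($J = \left(-2\right) \left(-478283\right) = 956566$)
$\left(J - \frac{377011}{-220757}\right) \left(-481211 + f{\left(530,-309 \right)}\right) = \left(956566 - \frac{377011}{-220757}\right) \left(-481211 + 168\right) = \left(956566 - - \frac{377011}{220757}\right) \left(-481043\right) = \left(956566 + \frac{377011}{220757}\right) \left(-481043\right) = \frac{211169017473}{220757} \left(-481043\right) = - \frac{101581377672264339}{220757}$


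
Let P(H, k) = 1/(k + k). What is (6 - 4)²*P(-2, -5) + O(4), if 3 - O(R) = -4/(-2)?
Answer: ⅗ ≈ 0.60000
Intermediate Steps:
P(H, k) = 1/(2*k)
O(R) = 1 (O(R) = 3 - (-4)/(-2) = 3 - (-4)*(-1)/2 = 3 - 1*2 = 3 - 2 = 1)
(6 - 4)²*P(-2, -5) + O(4) = (6 - 4)²*((½)/(-5)) + 1 = 2²*((½)*(-⅕)) + 1 = 4*(-⅒) + 1 = -⅖ + 1 = ⅗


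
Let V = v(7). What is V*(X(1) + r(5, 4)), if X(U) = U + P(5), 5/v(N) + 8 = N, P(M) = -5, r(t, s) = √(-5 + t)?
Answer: 20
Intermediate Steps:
v(N) = 5/(-8 + N)
X(U) = -5 + U (X(U) = U - 5 = -5 + U)
V = -5 (V = 5/(-8 + 7) = 5/(-1) = 5*(-1) = -5)
V*(X(1) + r(5, 4)) = -5*((-5 + 1) + √(-5 + 5)) = -5*(-4 + √0) = -5*(-4 + 0) = -5*(-4) = 20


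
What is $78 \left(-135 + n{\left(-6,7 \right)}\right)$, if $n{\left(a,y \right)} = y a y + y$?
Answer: $-32916$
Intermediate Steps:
$n{\left(a,y \right)} = y + a y^{2}$ ($n{\left(a,y \right)} = a y y + y = a y^{2} + y = y + a y^{2}$)
$78 \left(-135 + n{\left(-6,7 \right)}\right) = 78 \left(-135 + 7 \left(1 - 42\right)\right) = 78 \left(-135 + 7 \left(-41\right)\right) = 78 \left(-135 - 287\right) = 78 \left(-422\right) = -32916$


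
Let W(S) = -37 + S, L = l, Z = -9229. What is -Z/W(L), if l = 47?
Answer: 9229/10 ≈ 922.90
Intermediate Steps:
L = 47
-Z/W(L) = -(-9229)/(-37 + 47) = -(-9229)/10 = -1*(-9229/10) = 9229/10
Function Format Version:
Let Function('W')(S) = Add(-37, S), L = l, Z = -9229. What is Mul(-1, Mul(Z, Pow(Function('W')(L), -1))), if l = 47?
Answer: Rational(9229, 10) ≈ 922.90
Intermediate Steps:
L = 47
Mul(-1, Mul(Z, Pow(Function('W')(L), -1))) = Mul(-1, Mul(-9229, Pow(Add(-37, 47), -1))) = Mul(-1, Mul(-9229, Pow(10, -1))) = Mul(-1, Mul(-9229, Rational(1, 10))) = Mul(-1, Rational(-9229, 10)) = Rational(9229, 10)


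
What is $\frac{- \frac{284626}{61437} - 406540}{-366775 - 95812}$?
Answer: $\frac{24976882606}{28419957519} \approx 0.87885$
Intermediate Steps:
$\frac{- \frac{284626}{61437} - 406540}{-366775 - 95812} = \frac{\left(-284626\right) \frac{1}{61437} - 406540}{-462587} = \left(- \frac{284626}{61437} - 406540\right) \left(- \frac{1}{462587}\right) = \left(- \frac{24976882606}{61437}\right) \left(- \frac{1}{462587}\right) = \frac{24976882606}{28419957519}$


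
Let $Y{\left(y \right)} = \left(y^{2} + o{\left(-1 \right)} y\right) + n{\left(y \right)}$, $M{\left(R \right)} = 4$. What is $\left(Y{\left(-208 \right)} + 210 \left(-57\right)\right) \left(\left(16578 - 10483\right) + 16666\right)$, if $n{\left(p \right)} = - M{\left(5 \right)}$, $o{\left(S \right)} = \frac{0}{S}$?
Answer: $712191690$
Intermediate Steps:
$o{\left(S \right)} = 0$
$n{\left(p \right)} = -4$ ($n{\left(p \right)} = \left(-1\right) 4 = -4$)
$Y{\left(y \right)} = -4 + y^{2}$ ($Y{\left(y \right)} = \left(y^{2} + 0 y\right) - 4 = \left(y^{2} + 0\right) - 4 = y^{2} - 4 = -4 + y^{2}$)
$\left(Y{\left(-208 \right)} + 210 \left(-57\right)\right) \left(\left(16578 - 10483\right) + 16666\right) = \left(\left(-4 + \left(-208\right)^{2}\right) + 210 \left(-57\right)\right) \left(\left(16578 - 10483\right) + 16666\right) = \left(\left(-4 + 43264\right) - 11970\right) \left(6095 + 16666\right) = \left(43260 - 11970\right) 22761 = 31290 \cdot 22761 = 712191690$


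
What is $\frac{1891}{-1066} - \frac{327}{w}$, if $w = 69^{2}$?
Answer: $- \frac{3117211}{1691742} \approx -1.8426$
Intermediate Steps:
$w = 4761$
$\frac{1891}{-1066} - \frac{327}{w} = \frac{1891}{-1066} - \frac{327}{4761} = 1891 \left(- \frac{1}{1066}\right) - \frac{109}{1587} = - \frac{1891}{1066} - \frac{109}{1587} = - \frac{3117211}{1691742}$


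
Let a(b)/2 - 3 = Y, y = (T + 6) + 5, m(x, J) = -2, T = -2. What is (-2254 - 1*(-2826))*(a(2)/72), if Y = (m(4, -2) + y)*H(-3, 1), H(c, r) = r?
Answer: 1430/9 ≈ 158.89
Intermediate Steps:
y = 9 (y = (-2 + 6) + 5 = 4 + 5 = 9)
Y = 7 (Y = (-2 + 9)*1 = 7*1 = 7)
a(b) = 20 (a(b) = 6 + 2*7 = 6 + 14 = 20)
(-2254 - 1*(-2826))*(a(2)/72) = (-2254 - 1*(-2826))*(20/72) = (-2254 + 2826)*(20*(1/72)) = 572*(5/18) = 1430/9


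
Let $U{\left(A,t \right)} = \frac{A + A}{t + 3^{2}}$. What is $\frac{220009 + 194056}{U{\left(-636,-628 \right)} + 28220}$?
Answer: $\frac{256306235}{17469452} \approx 14.672$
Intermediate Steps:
$U{\left(A,t \right)} = \frac{2 A}{9 + t}$ ($U{\left(A,t \right)} = \frac{2 A}{t + 9} = \frac{2 A}{9 + t}$)
$\frac{220009 + 194056}{U{\left(-636,-628 \right)} + 28220} = \frac{220009 + 194056}{2 \left(-636\right) \frac{1}{9 - 628} + 28220} = \frac{414065}{2 \left(-636\right) \frac{1}{-619} + 28220} = \frac{414065}{2 \left(-636\right) \left(- \frac{1}{619}\right) + 28220} = \frac{414065}{\frac{1272}{619} + 28220} = \frac{414065}{\frac{17469452}{619}} = 414065 \cdot \frac{619}{17469452} = \frac{256306235}{17469452}$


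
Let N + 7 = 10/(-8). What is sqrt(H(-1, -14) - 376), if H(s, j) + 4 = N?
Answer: I*sqrt(1553)/2 ≈ 19.704*I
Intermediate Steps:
N = -33/4 (N = -7 + 10/(-8) = -7 + 10*(-1/8) = -7 - 5/4 = -33/4 ≈ -8.2500)
H(s, j) = -49/4 (H(s, j) = -4 - 33/4 = -49/4)
sqrt(H(-1, -14) - 376) = sqrt(-49/4 - 376) = sqrt(-1553/4) = I*sqrt(1553)/2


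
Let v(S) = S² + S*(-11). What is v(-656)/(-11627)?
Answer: -437552/11627 ≈ -37.632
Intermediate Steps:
v(S) = S² - 11*S
v(-656)/(-11627) = -656*(-11 - 656)/(-11627) = -656*(-667)*(-1/11627) = 437552*(-1/11627) = -437552/11627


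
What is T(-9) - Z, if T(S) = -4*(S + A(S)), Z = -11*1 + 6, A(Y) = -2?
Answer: 49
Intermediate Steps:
Z = -5 (Z = -11 + 6 = -5)
T(S) = 8 - 4*S (T(S) = -4*(S - 2) = -4*(-2 + S) = 8 - 4*S)
T(-9) - Z = (8 - 4*(-9)) - 1*(-5) = (8 + 36) + 5 = 44 + 5 = 49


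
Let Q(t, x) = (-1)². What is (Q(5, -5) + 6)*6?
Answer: 42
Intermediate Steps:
Q(t, x) = 1
(Q(5, -5) + 6)*6 = (1 + 6)*6 = 7*6 = 42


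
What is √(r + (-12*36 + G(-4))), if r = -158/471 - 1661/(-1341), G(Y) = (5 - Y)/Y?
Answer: I*√8537092065845/140358 ≈ 20.817*I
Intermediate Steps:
G(Y) = (5 - Y)/Y
r = 190151/210537 (r = -158*1/471 - 1661*(-1/1341) = -158/471 + 1661/1341 = 190151/210537 ≈ 0.90317)
√(r + (-12*36 + G(-4))) = √(190151/210537 + (-12*36 + (5 - 1*(-4))/(-4))) = √(190151/210537 + (-432 - (5 + 4)/4)) = √(190151/210537 + (-432 - ¼*9)) = √(190151/210537 + (-432 - 9/4)) = √(190151/210537 - 1737/4) = √(-364942165/842148) = I*√8537092065845/140358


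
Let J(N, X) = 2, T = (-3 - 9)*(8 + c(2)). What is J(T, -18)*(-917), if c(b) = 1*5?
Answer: -1834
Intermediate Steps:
c(b) = 5
T = -156 (T = (-3 - 9)*(8 + 5) = -12*13 = -156)
J(T, -18)*(-917) = 2*(-917) = -1834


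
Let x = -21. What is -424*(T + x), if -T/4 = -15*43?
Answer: -1085016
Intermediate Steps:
T = 2580 (T = -(-60)*43 = -4*(-645) = 2580)
-424*(T + x) = -424*(2580 - 21) = -424*2559 = -1085016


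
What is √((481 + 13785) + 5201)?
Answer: 3*√2163 ≈ 139.52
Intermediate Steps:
√((481 + 13785) + 5201) = √(14266 + 5201) = √19467 = 3*√2163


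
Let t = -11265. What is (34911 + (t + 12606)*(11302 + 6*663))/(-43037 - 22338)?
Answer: -20525391/65375 ≈ -313.96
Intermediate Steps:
(34911 + (t + 12606)*(11302 + 6*663))/(-43037 - 22338) = (34911 + (-11265 + 12606)*(11302 + 6*663))/(-43037 - 22338) = (34911 + 1341*(11302 + 3978))/(-65375) = (34911 + 1341*15280)*(-1/65375) = (34911 + 20490480)*(-1/65375) = 20525391*(-1/65375) = -20525391/65375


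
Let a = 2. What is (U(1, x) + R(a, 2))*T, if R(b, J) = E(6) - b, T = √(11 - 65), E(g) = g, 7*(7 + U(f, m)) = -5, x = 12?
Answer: -78*I*√6/7 ≈ -27.294*I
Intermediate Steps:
U(f, m) = -54/7 (U(f, m) = -7 + (⅐)*(-5) = -7 - 5/7 = -54/7)
T = 3*I*√6 (T = √(-54) = 3*I*√6 ≈ 7.3485*I)
R(b, J) = 6 - b
(U(1, x) + R(a, 2))*T = (-54/7 + (6 - 1*2))*(3*I*√6) = (-54/7 + (6 - 2))*(3*I*√6) = (-54/7 + 4)*(3*I*√6) = -78*I*√6/7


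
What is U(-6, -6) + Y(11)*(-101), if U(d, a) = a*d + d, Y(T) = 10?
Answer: -980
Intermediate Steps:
U(d, a) = d + a*d
U(-6, -6) + Y(11)*(-101) = -6*(1 - 6) + 10*(-101) = -6*(-5) - 1010 = 30 - 1010 = -980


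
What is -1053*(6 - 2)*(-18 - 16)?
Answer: 143208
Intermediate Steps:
-1053*(6 - 2)*(-18 - 16) = -4212*(-34) = -1053*(-136) = 143208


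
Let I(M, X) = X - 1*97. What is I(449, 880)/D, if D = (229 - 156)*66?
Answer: 261/1606 ≈ 0.16252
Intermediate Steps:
I(M, X) = -97 + X (I(M, X) = X - 97 = -97 + X)
D = 4818 (D = 73*66 = 4818)
I(449, 880)/D = (-97 + 880)/4818 = 783*(1/4818) = 261/1606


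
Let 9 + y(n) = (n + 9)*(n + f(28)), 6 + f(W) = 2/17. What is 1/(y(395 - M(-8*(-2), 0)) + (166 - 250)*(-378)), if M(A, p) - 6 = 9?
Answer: 17/3013671 ≈ 5.6410e-6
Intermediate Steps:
f(W) = -100/17 (f(W) = -6 + 2/17 = -100/17)
M(A, p) = 15 (M(A, p) = 6 + 9 = 15)
y(n) = -9 + (9 + n)*(-100/17 + n) (y(n) = -9 + (n + 9)*(n - 100/17) = -9 + (9 + n)*(-100/17 + n))
1/(y(395 - M(-8*(-2), 0)) + (166 - 250)*(-378)) = 1/((-1053/17 + (395 - 1*15)² + 53*(395 - 1*15)/17) + (166 - 250)*(-378)) = 1/((-1053/17 + (395 - 15)² + 53*(395 - 15)/17) - 84*(-378)) = 1/((-1053/17 + 380² + (53/17)*380) + 31752) = 1/((-1053/17 + 144400 + 20140/17) + 31752) = 1/(2473887/17 + 31752) = 1/(3013671/17) = 17/3013671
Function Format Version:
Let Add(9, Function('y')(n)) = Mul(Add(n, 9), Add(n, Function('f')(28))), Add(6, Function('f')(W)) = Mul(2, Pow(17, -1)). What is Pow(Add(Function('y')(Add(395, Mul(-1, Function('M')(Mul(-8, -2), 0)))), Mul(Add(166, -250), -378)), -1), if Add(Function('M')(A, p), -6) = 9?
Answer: Rational(17, 3013671) ≈ 5.6410e-6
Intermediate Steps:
Function('f')(W) = Rational(-100, 17) (Function('f')(W) = Add(-6, Mul(2, Pow(17, -1))) = Add(-6, Mul(2, Rational(1, 17))) = Add(-6, Rational(2, 17)) = Rational(-100, 17))
Function('M')(A, p) = 15 (Function('M')(A, p) = Add(6, 9) = 15)
Function('y')(n) = Add(-9, Mul(Add(9, n), Add(Rational(-100, 17), n))) (Function('y')(n) = Add(-9, Mul(Add(n, 9), Add(n, Rational(-100, 17)))) = Add(-9, Mul(Add(9, n), Add(Rational(-100, 17), n))))
Pow(Add(Function('y')(Add(395, Mul(-1, Function('M')(Mul(-8, -2), 0)))), Mul(Add(166, -250), -378)), -1) = Pow(Add(Add(Rational(-1053, 17), Pow(Add(395, Mul(-1, 15)), 2), Mul(Rational(53, 17), Add(395, Mul(-1, 15)))), Mul(Add(166, -250), -378)), -1) = Pow(Add(Add(Rational(-1053, 17), Pow(Add(395, -15), 2), Mul(Rational(53, 17), Add(395, -15))), Mul(-84, -378)), -1) = Pow(Add(Add(Rational(-1053, 17), Pow(380, 2), Mul(Rational(53, 17), 380)), 31752), -1) = Pow(Add(Add(Rational(-1053, 17), 144400, Rational(20140, 17)), 31752), -1) = Pow(Add(Rational(2473887, 17), 31752), -1) = Pow(Rational(3013671, 17), -1) = Rational(17, 3013671)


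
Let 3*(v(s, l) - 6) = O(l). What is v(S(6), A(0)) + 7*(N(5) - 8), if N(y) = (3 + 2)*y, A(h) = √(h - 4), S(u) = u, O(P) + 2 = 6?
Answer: 379/3 ≈ 126.33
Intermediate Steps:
O(P) = 4 (O(P) = -2 + 6 = 4)
A(h) = √(-4 + h)
v(s, l) = 22/3 (v(s, l) = 6 + (⅓)*4 = 6 + 4/3 = 22/3)
N(y) = 5*y
v(S(6), A(0)) + 7*(N(5) - 8) = 22/3 + 7*(5*5 - 8) = 22/3 + 7*(25 - 8) = 22/3 + 7*17 = 22/3 + 119 = 379/3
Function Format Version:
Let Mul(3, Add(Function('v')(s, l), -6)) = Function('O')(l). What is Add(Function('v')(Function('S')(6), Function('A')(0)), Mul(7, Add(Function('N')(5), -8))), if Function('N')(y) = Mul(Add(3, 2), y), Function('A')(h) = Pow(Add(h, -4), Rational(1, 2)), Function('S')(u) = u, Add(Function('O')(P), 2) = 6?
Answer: Rational(379, 3) ≈ 126.33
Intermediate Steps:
Function('O')(P) = 4 (Function('O')(P) = Add(-2, 6) = 4)
Function('A')(h) = Pow(Add(-4, h), Rational(1, 2))
Function('v')(s, l) = Rational(22, 3) (Function('v')(s, l) = Add(6, Mul(Rational(1, 3), 4)) = Add(6, Rational(4, 3)) = Rational(22, 3))
Function('N')(y) = Mul(5, y)
Add(Function('v')(Function('S')(6), Function('A')(0)), Mul(7, Add(Function('N')(5), -8))) = Add(Rational(22, 3), Mul(7, Add(Mul(5, 5), -8))) = Add(Rational(22, 3), Mul(7, Add(25, -8))) = Add(Rational(22, 3), Mul(7, 17)) = Add(Rational(22, 3), 119) = Rational(379, 3)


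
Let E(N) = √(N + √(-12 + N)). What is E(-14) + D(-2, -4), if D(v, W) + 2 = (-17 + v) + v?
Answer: -23 + √(-14 + I*√26) ≈ -22.329 + 3.8013*I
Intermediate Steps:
D(v, W) = -19 + 2*v (D(v, W) = -2 + ((-17 + v) + v) = -2 + (-17 + 2*v) = -19 + 2*v)
E(-14) + D(-2, -4) = √(-14 + √(-12 - 14)) + (-19 + 2*(-2)) = √(-14 + √(-26)) + (-19 - 4) = √(-14 + I*√26) - 23 = -23 + √(-14 + I*√26)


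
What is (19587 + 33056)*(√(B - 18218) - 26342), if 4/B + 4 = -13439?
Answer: -1386721906 + 52643*I*√3292252242054/13443 ≈ -1.3867e+9 + 7.1054e+6*I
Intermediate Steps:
B = -4/13443 (B = 4/(-4 - 13439) = 4/(-13443) = 4*(-1/13443) = -4/13443 ≈ -0.00029755)
(19587 + 33056)*(√(B - 18218) - 26342) = (19587 + 33056)*(√(-4/13443 - 18218) - 26342) = 52643*(√(-244904578/13443) - 26342) = 52643*(I*√3292252242054/13443 - 26342) = 52643*(-26342 + I*√3292252242054/13443) = -1386721906 + 52643*I*√3292252242054/13443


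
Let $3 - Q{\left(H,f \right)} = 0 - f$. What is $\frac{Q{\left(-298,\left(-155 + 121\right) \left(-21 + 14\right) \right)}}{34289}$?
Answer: $\frac{241}{34289} \approx 0.0070285$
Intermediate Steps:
$Q{\left(H,f \right)} = 3 + f$ ($Q{\left(H,f \right)} = 3 - \left(0 - f\right) = 3 - - f = 3 + f$)
$\frac{Q{\left(-298,\left(-155 + 121\right) \left(-21 + 14\right) \right)}}{34289} = \frac{3 + \left(-155 + 121\right) \left(-21 + 14\right)}{34289} = \left(3 - -238\right) \frac{1}{34289} = \left(3 + 238\right) \frac{1}{34289} = 241 \cdot \frac{1}{34289} = \frac{241}{34289}$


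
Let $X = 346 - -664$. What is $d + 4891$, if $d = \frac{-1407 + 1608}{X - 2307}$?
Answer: $\frac{6343426}{1297} \approx 4890.8$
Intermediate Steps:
$X = 1010$ ($X = 346 + 664 = 1010$)
$d = - \frac{201}{1297}$ ($d = \frac{-1407 + 1608}{1010 - 2307} = \frac{201}{-1297} = 201 \left(- \frac{1}{1297}\right) = - \frac{201}{1297} \approx -0.15497$)
$d + 4891 = - \frac{201}{1297} + 4891 = \frac{6343426}{1297}$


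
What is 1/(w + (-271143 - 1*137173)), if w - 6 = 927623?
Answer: 1/519313 ≈ 1.9256e-6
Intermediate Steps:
w = 927629 (w = 6 + 927623 = 927629)
1/(w + (-271143 - 1*137173)) = 1/(927629 + (-271143 - 1*137173)) = 1/(927629 + (-271143 - 137173)) = 1/(927629 - 408316) = 1/519313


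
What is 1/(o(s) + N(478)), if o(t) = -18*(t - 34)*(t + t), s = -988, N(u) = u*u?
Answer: -1/36122012 ≈ -2.7684e-8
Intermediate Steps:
N(u) = u²
o(t) = -36*t*(-34 + t) (o(t) = -18*(-34 + t)*2*t = -36*t*(-34 + t))
1/(o(s) + N(478)) = 1/(36*(-988)*(34 - 1*(-988)) + 478²) = 1/(36*(-988)*(34 + 988) + 228484) = 1/(36*(-988)*1022 + 228484) = 1/(-36350496 + 228484) = 1/(-36122012) = -1/36122012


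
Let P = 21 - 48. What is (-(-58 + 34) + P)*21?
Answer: -63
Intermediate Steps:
P = -27
(-(-58 + 34) + P)*21 = (-(-58 + 34) - 27)*21 = (-1*(-24) - 27)*21 = (24 - 27)*21 = -3*21 = -63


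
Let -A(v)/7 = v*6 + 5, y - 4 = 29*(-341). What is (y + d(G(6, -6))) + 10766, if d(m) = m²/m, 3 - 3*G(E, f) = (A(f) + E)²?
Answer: -47083/3 ≈ -15694.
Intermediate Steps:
y = -9885 (y = 4 + 29*(-341) = 4 - 9889 = -9885)
A(v) = -35 - 42*v (A(v) = -7*(v*6 + 5) = -7*(6*v + 5) = -7*(5 + 6*v) = -35 - 42*v)
G(E, f) = 1 - (-35 + E - 42*f)²/3 (G(E, f) = 1 - ((-35 - 42*f) + E)²/3 = 1 - (-35 + E - 42*f)²/3)
d(m) = m
(y + d(G(6, -6))) + 10766 = (-9885 + (1 - (35 - 1*6 + 42*(-6))²/3)) + 10766 = (-9885 + (1 - (35 - 6 - 252)²/3)) + 10766 = (-9885 + (1 - ⅓*(-223)²)) + 10766 = (-9885 + (1 - ⅓*49729)) + 10766 = (-9885 + (1 - 49729/3)) + 10766 = (-9885 - 49726/3) + 10766 = -79381/3 + 10766 = -47083/3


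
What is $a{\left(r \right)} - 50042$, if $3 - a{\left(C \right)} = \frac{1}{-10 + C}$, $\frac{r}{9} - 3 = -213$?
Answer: $- \frac{95074099}{1900} \approx -50039.0$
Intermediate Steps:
$r = -1890$ ($r = 27 + 9 \left(-213\right) = 27 - 1917 = -1890$)
$a{\left(C \right)} = 3 - \frac{1}{-10 + C}$
$a{\left(r \right)} - 50042 = \frac{-31 + 3 \left(-1890\right)}{-10 - 1890} - 50042 = \frac{-31 - 5670}{-1900} - 50042 = \left(- \frac{1}{1900}\right) \left(-5701\right) - 50042 = \frac{5701}{1900} - 50042 = - \frac{95074099}{1900}$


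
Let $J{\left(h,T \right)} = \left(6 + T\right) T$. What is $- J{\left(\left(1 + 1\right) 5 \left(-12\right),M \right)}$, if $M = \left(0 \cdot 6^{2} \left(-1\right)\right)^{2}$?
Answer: $0$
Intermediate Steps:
$M = 0$ ($M = \left(0 \cdot 36 \left(-1\right)\right)^{2} = \left(0 \left(-1\right)\right)^{2} = 0^{2} = 0$)
$J{\left(h,T \right)} = T \left(6 + T\right)$
$- J{\left(\left(1 + 1\right) 5 \left(-12\right),M \right)} = - 0 \left(6 + 0\right) = - 0 \cdot 6 = \left(-1\right) 0 = 0$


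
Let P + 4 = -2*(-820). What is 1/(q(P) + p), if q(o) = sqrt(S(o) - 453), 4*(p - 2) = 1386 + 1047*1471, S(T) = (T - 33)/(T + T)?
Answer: 2521944716/971913992961275 - 4*I*sqrt(1211141434)/971913992961275 ≈ 2.5948e-6 - 1.4323e-10*I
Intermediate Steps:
P = 1636 (P = -4 - 2*(-820) = -4 + 1640 = 1636)
S(T) = (-33 + T)/(2*T) (S(T) = (-33 + T)/((2*T)) = (-33 + T)*(1/(2*T)) = (-33 + T)/(2*T))
p = 1541531/4 (p = 2 + (1386 + 1047*1471)/4 = 2 + (1386 + 1540137)/4 = 2 + (1/4)*1541523 = 2 + 1541523/4 = 1541531/4 ≈ 3.8538e+5)
q(o) = sqrt(-453 + (-33 + o)/(2*o)) (q(o) = sqrt((-33 + o)/(2*o) - 453) = sqrt(-453 + (-33 + o)/(2*o)))
1/(q(P) + p) = 1/(sqrt(-1810 - 66/1636)/2 + 1541531/4) = 1/(sqrt(-1810 - 66*1/1636)/2 + 1541531/4) = 1/(sqrt(-1810 - 33/818)/2 + 1541531/4) = 1/(sqrt(-1480613/818)/2 + 1541531/4) = 1/((I*sqrt(1211141434)/818)/2 + 1541531/4) = 1/(I*sqrt(1211141434)/1636 + 1541531/4) = 1/(1541531/4 + I*sqrt(1211141434)/1636)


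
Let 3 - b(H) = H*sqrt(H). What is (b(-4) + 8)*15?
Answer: 165 + 120*I ≈ 165.0 + 120.0*I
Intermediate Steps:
b(H) = 3 - H**(3/2) (b(H) = 3 - H*sqrt(H) = 3 - H**(3/2))
(b(-4) + 8)*15 = ((3 - (-4)**(3/2)) + 8)*15 = ((3 - (-8)*I) + 8)*15 = ((3 + 8*I) + 8)*15 = (11 + 8*I)*15 = 165 + 120*I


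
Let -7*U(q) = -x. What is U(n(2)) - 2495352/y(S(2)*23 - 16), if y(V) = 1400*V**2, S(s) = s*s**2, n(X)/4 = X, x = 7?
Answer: 1542427/1646400 ≈ 0.93685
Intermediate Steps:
n(X) = 4*X
S(s) = s**3
U(q) = 1 (U(q) = -(-1)*7/7 = -1/7*(-7) = 1)
U(n(2)) - 2495352/y(S(2)*23 - 16) = 1 - 2495352/(1400*(2**3*23 - 16)**2) = 1 - 2495352/(1400*(8*23 - 16)**2) = 1 - 2495352/(1400*(184 - 16)**2) = 1 - 2495352/(1400*168**2) = 1 - 2495352/(1400*28224) = 1 - 2495352/39513600 = 1 - 1*103973/1646400 = 1 - 103973/1646400 = 1542427/1646400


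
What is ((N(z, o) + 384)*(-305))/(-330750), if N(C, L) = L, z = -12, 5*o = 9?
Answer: 39223/110250 ≈ 0.35576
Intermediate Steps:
o = 9/5 (o = (⅕)*9 = 9/5 ≈ 1.8000)
((N(z, o) + 384)*(-305))/(-330750) = ((9/5 + 384)*(-305))/(-330750) = ((1929/5)*(-305))*(-1/330750) = -117669*(-1/330750) = 39223/110250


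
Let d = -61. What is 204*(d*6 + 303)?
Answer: -12852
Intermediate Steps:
204*(d*6 + 303) = 204*(-61*6 + 303) = 204*(-366 + 303) = 204*(-63) = -12852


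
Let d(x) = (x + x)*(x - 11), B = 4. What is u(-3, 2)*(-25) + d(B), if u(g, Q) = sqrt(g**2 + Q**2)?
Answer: -56 - 25*sqrt(13) ≈ -146.14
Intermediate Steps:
u(g, Q) = sqrt(Q**2 + g**2)
d(x) = 2*x*(-11 + x) (d(x) = (2*x)*(-11 + x) = 2*x*(-11 + x))
u(-3, 2)*(-25) + d(B) = sqrt(2**2 + (-3)**2)*(-25) + 2*4*(-11 + 4) = sqrt(4 + 9)*(-25) + 2*4*(-7) = sqrt(13)*(-25) - 56 = -25*sqrt(13) - 56 = -56 - 25*sqrt(13)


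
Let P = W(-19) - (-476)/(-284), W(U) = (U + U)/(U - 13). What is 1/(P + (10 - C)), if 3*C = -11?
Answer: 3408/44911 ≈ 0.075883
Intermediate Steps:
C = -11/3 (C = (⅓)*(-11) = -11/3 ≈ -3.6667)
W(U) = 2*U/(-13 + U) (W(U) = (2*U)/(-13 + U) = 2*U/(-13 + U))
P = -555/1136 (P = 2*(-19)/(-13 - 19) - (-476)/(-284) = 2*(-19)/(-32) - (-476)*(-1)/284 = 2*(-19)*(-1/32) - 1*119/71 = 19/16 - 119/71 = -555/1136 ≈ -0.48856)
1/(P + (10 - C)) = 1/(-555/1136 + (10 - 1*(-11/3))) = 1/(-555/1136 + (10 + 11/3)) = 1/(-555/1136 + 41/3) = 1/(44911/3408) = 3408/44911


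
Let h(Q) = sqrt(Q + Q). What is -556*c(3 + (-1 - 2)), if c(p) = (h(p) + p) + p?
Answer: 0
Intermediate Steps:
h(Q) = sqrt(2)*sqrt(Q) (h(Q) = sqrt(2*Q) = sqrt(2)*sqrt(Q))
c(p) = 2*p + sqrt(2)*sqrt(p) (c(p) = (sqrt(2)*sqrt(p) + p) + p = (p + sqrt(2)*sqrt(p)) + p = 2*p + sqrt(2)*sqrt(p))
-556*c(3 + (-1 - 2)) = -556*(2*(3 + (-1 - 2)) + sqrt(2)*sqrt(3 + (-1 - 2))) = -556*(2*(3 - 3) + sqrt(2)*sqrt(3 - 3)) = -556*(2*0 + sqrt(2)*sqrt(0)) = -556*(0 + sqrt(2)*0) = -556*(0 + 0) = -556*0 = 0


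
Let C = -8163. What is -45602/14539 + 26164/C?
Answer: -752647522/118681857 ≈ -6.3417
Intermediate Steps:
-45602/14539 + 26164/C = -45602/14539 + 26164/(-8163) = -45602*1/14539 + 26164*(-1/8163) = -45602/14539 - 26164/8163 = -752647522/118681857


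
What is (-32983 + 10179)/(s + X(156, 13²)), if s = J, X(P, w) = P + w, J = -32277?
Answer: 5701/7988 ≈ 0.71370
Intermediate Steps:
s = -32277
(-32983 + 10179)/(s + X(156, 13²)) = (-32983 + 10179)/(-32277 + (156 + 13²)) = -22804/(-32277 + (156 + 169)) = -22804/(-32277 + 325) = -22804/(-31952) = -22804*(-1/31952) = 5701/7988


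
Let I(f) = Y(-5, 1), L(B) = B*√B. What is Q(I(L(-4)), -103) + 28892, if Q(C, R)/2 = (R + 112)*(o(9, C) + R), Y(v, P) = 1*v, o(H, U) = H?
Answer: 27200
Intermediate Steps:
Y(v, P) = v
L(B) = B^(3/2)
I(f) = -5
Q(C, R) = 2*(9 + R)*(112 + R) (Q(C, R) = 2*((R + 112)*(9 + R)) = 2*((112 + R)*(9 + R)) = 2*((9 + R)*(112 + R)) = 2*(9 + R)*(112 + R))
Q(I(L(-4)), -103) + 28892 = (2016 + 2*(-103)² + 242*(-103)) + 28892 = (2016 + 2*10609 - 24926) + 28892 = (2016 + 21218 - 24926) + 28892 = -1692 + 28892 = 27200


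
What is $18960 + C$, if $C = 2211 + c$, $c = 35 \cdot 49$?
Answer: $22886$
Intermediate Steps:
$c = 1715$
$C = 3926$ ($C = 2211 + 1715 = 3926$)
$18960 + C = 18960 + 3926 = 22886$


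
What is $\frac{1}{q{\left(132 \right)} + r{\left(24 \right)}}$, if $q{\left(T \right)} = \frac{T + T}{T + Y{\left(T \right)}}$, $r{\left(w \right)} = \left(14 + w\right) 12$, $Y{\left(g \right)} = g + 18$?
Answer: $\frac{47}{21476} \approx 0.0021885$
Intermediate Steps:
$Y{\left(g \right)} = 18 + g$
$r{\left(w \right)} = 168 + 12 w$
$q{\left(T \right)} = \frac{2 T}{18 + 2 T}$ ($q{\left(T \right)} = \frac{T + T}{T + \left(18 + T\right)} = \frac{2 T}{18 + 2 T}$)
$\frac{1}{q{\left(132 \right)} + r{\left(24 \right)}} = \frac{1}{\frac{132}{9 + 132} + \left(168 + 12 \cdot 24\right)} = \frac{1}{\frac{132}{141} + \left(168 + 288\right)} = \frac{1}{132 \cdot \frac{1}{141} + 456} = \frac{1}{\frac{44}{47} + 456} = \frac{1}{\frac{21476}{47}} = \frac{47}{21476}$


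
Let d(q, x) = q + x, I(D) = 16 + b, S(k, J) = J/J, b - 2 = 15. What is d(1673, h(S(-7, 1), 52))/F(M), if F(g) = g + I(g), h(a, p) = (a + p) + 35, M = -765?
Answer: -587/244 ≈ -2.4057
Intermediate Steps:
b = 17 (b = 2 + 15 = 17)
S(k, J) = 1
I(D) = 33 (I(D) = 16 + 17 = 33)
h(a, p) = 35 + a + p
F(g) = 33 + g (F(g) = g + 33 = 33 + g)
d(1673, h(S(-7, 1), 52))/F(M) = (1673 + (35 + 1 + 52))/(33 - 765) = (1673 + 88)/(-732) = 1761*(-1/732) = -587/244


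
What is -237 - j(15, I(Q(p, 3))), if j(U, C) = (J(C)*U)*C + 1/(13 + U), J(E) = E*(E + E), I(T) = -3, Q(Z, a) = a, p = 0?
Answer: 16043/28 ≈ 572.96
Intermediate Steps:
J(E) = 2*E**2 (J(E) = E*(2*E) = 2*E**2)
j(U, C) = 1/(13 + U) + 2*U*C**3 (j(U, C) = ((2*C**2)*U)*C + 1/(13 + U) = (2*U*C**2)*C + 1/(13 + U) = 2*U*C**3 + 1/(13 + U) = 1/(13 + U) + 2*U*C**3)
-237 - j(15, I(Q(p, 3))) = -237 - (1 + 2*(-3)**3*15**2 + 26*15*(-3)**3)/(13 + 15) = -237 - (1 + 2*(-27)*225 + 26*15*(-27))/28 = -237 - (1 - 12150 - 10530)/28 = -237 - (-22679)/28 = -237 - 1*(-22679/28) = -237 + 22679/28 = 16043/28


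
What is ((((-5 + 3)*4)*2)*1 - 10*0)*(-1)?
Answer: 16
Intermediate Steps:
((((-5 + 3)*4)*2)*1 - 10*0)*(-1) = ((-2*4*2)*1 + 0)*(-1) = (-8*2*1 + 0)*(-1) = (-16*1 + 0)*(-1) = (-16 + 0)*(-1) = -16*(-1) = 16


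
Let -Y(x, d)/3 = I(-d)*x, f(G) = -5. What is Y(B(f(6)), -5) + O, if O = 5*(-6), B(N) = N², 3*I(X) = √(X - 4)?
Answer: -55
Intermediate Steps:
I(X) = √(-4 + X)/3 (I(X) = √(X - 4)/3 = √(-4 + X)/3)
Y(x, d) = -x*√(-4 - d) (Y(x, d) = -3*√(-4 - d)/3*x = -x*√(-4 - d))
O = -30
Y(B(f(6)), -5) + O = -1*(-5)²*√(-4 - 1*(-5)) - 30 = -1*25*√(-4 + 5) - 30 = -1*25*√1 - 30 = -1*25*1 - 30 = -25 - 30 = -55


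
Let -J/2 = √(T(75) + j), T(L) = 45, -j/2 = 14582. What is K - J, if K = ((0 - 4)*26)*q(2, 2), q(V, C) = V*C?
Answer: -416 + 2*I*√29119 ≈ -416.0 + 341.29*I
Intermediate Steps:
j = -29164 (j = -2*14582 = -29164)
J = -2*I*√29119 (J = -2*√(45 - 29164) = -2*I*√29119 ≈ -341.29*I)
q(V, C) = C*V
K = -416 (K = ((0 - 4)*26)*(2*2) = -4*26*4 = -104*4 = -416)
K - J = -416 - (-2)*I*√29119 = -416 + 2*I*√29119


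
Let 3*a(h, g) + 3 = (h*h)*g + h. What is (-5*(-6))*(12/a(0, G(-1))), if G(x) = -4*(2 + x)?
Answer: -360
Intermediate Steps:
G(x) = -8 - 4*x
a(h, g) = -1 + h/3 + g*h**2/3 (a(h, g) = -1 + ((h*h)*g + h)/3 = -1 + (h**2*g + h)/3 = -1 + (g*h**2 + h)/3 = -1 + (h + g*h**2)/3 = -1 + (h/3 + g*h**2/3) = -1 + h/3 + g*h**2/3)
(-5*(-6))*(12/a(0, G(-1))) = (-5*(-6))*(12/(-1 + (1/3)*0 + (1/3)*(-8 - 4*(-1))*0**2)) = 30*(12/(-1 + 0 + (1/3)*(-8 + 4)*0)) = 30*(12/(-1 + 0 + (1/3)*(-4)*0)) = 30*(12/(-1 + 0 + 0)) = 30*(12/(-1)) = 30*(12*(-1)) = 30*(-12) = -360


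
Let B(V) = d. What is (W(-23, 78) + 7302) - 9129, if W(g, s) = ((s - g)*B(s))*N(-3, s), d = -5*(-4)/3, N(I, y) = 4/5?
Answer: -3865/3 ≈ -1288.3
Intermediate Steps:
N(I, y) = 4/5 (N(I, y) = 4*(1/5) = 4/5)
d = 20/3 (d = 20*(1/3) = 20/3 ≈ 6.6667)
B(V) = 20/3
W(g, s) = -16*g/3 + 16*s/3 (W(g, s) = ((s - g)*(20/3))*(4/5) = (-20*g/3 + 20*s/3)*(4/5) = -16*g/3 + 16*s/3)
(W(-23, 78) + 7302) - 9129 = ((-16/3*(-23) + (16/3)*78) + 7302) - 9129 = ((368/3 + 416) + 7302) - 9129 = (1616/3 + 7302) - 9129 = 23522/3 - 9129 = -3865/3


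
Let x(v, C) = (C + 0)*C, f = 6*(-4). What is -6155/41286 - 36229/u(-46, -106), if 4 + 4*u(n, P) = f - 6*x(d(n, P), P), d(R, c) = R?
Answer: 1391971039/696123246 ≈ 1.9996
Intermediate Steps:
f = -24
x(v, C) = C**2 (x(v, C) = C*C = C**2)
u(n, P) = -7 - 3*P**2/2 (u(n, P) = -1 + (-24 - 6*P**2)/4 = -1 + (-6 - 3*P**2/2) = -7 - 3*P**2/2)
-6155/41286 - 36229/u(-46, -106) = -6155/41286 - 36229/(-7 - 3/2*(-106)**2) = -6155*1/41286 - 36229/(-7 - 3/2*11236) = -6155/41286 - 36229/(-7 - 16854) = -6155/41286 - 36229/(-16861) = -6155/41286 - 36229*(-1/16861) = -6155/41286 + 36229/16861 = 1391971039/696123246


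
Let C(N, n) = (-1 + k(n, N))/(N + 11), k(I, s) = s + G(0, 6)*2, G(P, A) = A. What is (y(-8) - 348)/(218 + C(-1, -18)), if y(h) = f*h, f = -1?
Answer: -340/219 ≈ -1.5525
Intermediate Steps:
y(h) = -h
k(I, s) = 12 + s (k(I, s) = s + 6*2 = s + 12 = 12 + s)
C(N, n) = 1 (C(N, n) = (-1 + (12 + N))/(N + 11) = (11 + N)/(11 + N) = 1)
(y(-8) - 348)/(218 + C(-1, -18)) = (-1*(-8) - 348)/(218 + 1) = (8 - 348)/219 = -340*1/219 = -340/219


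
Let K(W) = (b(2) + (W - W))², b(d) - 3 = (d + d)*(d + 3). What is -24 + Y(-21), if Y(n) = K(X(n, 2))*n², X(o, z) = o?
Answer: 233265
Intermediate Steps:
b(d) = 3 + 2*d*(3 + d) (b(d) = 3 + (d + d)*(d + 3) = 3 + (2*d)*(3 + d) = 3 + 2*d*(3 + d))
K(W) = 529 (K(W) = ((3 + 2*2² + 6*2) + (W - W))² = ((3 + 2*4 + 12) + 0)² = ((3 + 8 + 12) + 0)² = (23 + 0)² = 23² = 529)
Y(n) = 529*n²
-24 + Y(-21) = -24 + 529*(-21)² = -24 + 529*441 = -24 + 233289 = 233265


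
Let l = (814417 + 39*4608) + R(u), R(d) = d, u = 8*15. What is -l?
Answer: -994249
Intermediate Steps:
u = 120
l = 994249 (l = (814417 + 39*4608) + 120 = (814417 + 179712) + 120 = 994129 + 120 = 994249)
-l = -1*994249 = -994249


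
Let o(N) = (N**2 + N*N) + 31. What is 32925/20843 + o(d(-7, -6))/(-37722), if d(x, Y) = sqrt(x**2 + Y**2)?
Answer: 412602469/262079882 ≈ 1.5743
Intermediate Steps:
d(x, Y) = sqrt(Y**2 + x**2)
o(N) = 31 + 2*N**2 (o(N) = (N**2 + N**2) + 31 = 2*N**2 + 31 = 31 + 2*N**2)
32925/20843 + o(d(-7, -6))/(-37722) = 32925/20843 + (31 + 2*(sqrt((-6)**2 + (-7)**2))**2)/(-37722) = 32925*(1/20843) + (31 + 2*(sqrt(36 + 49))**2)*(-1/37722) = 32925/20843 + (31 + 2*(sqrt(85))**2)*(-1/37722) = 32925/20843 + (31 + 2*85)*(-1/37722) = 32925/20843 + (31 + 170)*(-1/37722) = 32925/20843 + 201*(-1/37722) = 32925/20843 - 67/12574 = 412602469/262079882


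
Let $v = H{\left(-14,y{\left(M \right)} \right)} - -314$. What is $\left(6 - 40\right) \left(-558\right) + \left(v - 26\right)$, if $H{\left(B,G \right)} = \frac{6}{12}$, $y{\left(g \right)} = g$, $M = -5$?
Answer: $\frac{38521}{2} \approx 19261.0$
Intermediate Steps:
$H{\left(B,G \right)} = \frac{1}{2}$ ($H{\left(B,G \right)} = 6 \cdot \frac{1}{12} = \frac{1}{2}$)
$v = \frac{629}{2}$ ($v = \frac{1}{2} - -314 = \frac{1}{2} + 314 = \frac{629}{2} \approx 314.5$)
$\left(6 - 40\right) \left(-558\right) + \left(v - 26\right) = \left(6 - 40\right) \left(-558\right) + \left(\frac{629}{2} - 26\right) = \left(-34\right) \left(-558\right) + \frac{577}{2} = 18972 + \frac{577}{2} = \frac{38521}{2}$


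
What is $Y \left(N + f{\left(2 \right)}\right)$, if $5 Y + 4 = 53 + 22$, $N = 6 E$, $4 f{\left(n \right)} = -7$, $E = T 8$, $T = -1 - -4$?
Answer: $\frac{40399}{20} \approx 2019.9$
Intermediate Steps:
$T = 3$ ($T = -1 + 4 = 3$)
$E = 24$ ($E = 3 \cdot 8 = 24$)
$f{\left(n \right)} = - \frac{7}{4}$ ($f{\left(n \right)} = \frac{1}{4} \left(-7\right) = - \frac{7}{4}$)
$N = 144$ ($N = 6 \cdot 24 = 144$)
$Y = \frac{71}{5}$ ($Y = - \frac{4}{5} + \frac{53 + 22}{5} = - \frac{4}{5} + \frac{1}{5} \cdot 75 = - \frac{4}{5} + 15 = \frac{71}{5} \approx 14.2$)
$Y \left(N + f{\left(2 \right)}\right) = \frac{71 \left(144 - \frac{7}{4}\right)}{5} = \frac{71}{5} \cdot \frac{569}{4} = \frac{40399}{20}$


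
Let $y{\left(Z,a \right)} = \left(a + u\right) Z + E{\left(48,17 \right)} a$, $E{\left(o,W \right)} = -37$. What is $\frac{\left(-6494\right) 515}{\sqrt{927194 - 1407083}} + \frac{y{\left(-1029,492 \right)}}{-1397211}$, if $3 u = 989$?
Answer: $\frac{863699}{1397211} + \frac{3344410 i \sqrt{53321}}{159963} \approx 0.61816 + 4827.8 i$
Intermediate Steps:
$u = \frac{989}{3}$ ($u = \frac{1}{3} \cdot 989 = \frac{989}{3} \approx 329.67$)
$y{\left(Z,a \right)} = - 37 a + Z \left(\frac{989}{3} + a\right)$ ($y{\left(Z,a \right)} = \left(a + \frac{989}{3}\right) Z - 37 a = \left(\frac{989}{3} + a\right) Z - 37 a = Z \left(\frac{989}{3} + a\right) - 37 a = - 37 a + Z \left(\frac{989}{3} + a\right)$)
$\frac{\left(-6494\right) 515}{\sqrt{927194 - 1407083}} + \frac{y{\left(-1029,492 \right)}}{-1397211} = \frac{\left(-6494\right) 515}{\sqrt{927194 - 1407083}} + \frac{\left(-37\right) 492 + \frac{989}{3} \left(-1029\right) - 506268}{-1397211} = - \frac{3344410}{\sqrt{-479889}} + \left(-18204 - 339227 - 506268\right) \left(- \frac{1}{1397211}\right) = - \frac{3344410}{3 i \sqrt{53321}} - - \frac{863699}{1397211} = - 3344410 \left(- \frac{i \sqrt{53321}}{159963}\right) + \frac{863699}{1397211} = \frac{3344410 i \sqrt{53321}}{159963} + \frac{863699}{1397211} = \frac{863699}{1397211} + \frac{3344410 i \sqrt{53321}}{159963}$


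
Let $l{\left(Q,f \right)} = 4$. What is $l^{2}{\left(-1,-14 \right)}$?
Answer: $16$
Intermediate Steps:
$l^{2}{\left(-1,-14 \right)} = 4^{2} = 16$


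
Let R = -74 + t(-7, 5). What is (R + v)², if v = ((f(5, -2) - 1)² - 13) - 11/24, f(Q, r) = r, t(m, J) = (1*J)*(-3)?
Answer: 5031049/576 ≈ 8734.5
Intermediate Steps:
t(m, J) = -3*J (t(m, J) = J*(-3) = -3*J)
v = -107/24 (v = ((-2 - 1)² - 13) - 11/24 = ((-3)² - 13) - 11*1/24 = (9 - 13) - 11/24 = -4 - 11/24 = -107/24 ≈ -4.4583)
R = -89 (R = -74 - 3*5 = -74 - 15 = -89)
(R + v)² = (-89 - 107/24)² = (-2243/24)² = 5031049/576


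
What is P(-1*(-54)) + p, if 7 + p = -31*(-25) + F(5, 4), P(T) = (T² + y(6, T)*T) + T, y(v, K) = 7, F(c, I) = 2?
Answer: 4118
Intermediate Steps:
P(T) = T² + 8*T (P(T) = (T² + 7*T) + T = T² + 8*T)
p = 770 (p = -7 + (-31*(-25) + 2) = -7 + (775 + 2) = -7 + 777 = 770)
P(-1*(-54)) + p = (-1*(-54))*(8 - 1*(-54)) + 770 = 54*(8 + 54) + 770 = 54*62 + 770 = 3348 + 770 = 4118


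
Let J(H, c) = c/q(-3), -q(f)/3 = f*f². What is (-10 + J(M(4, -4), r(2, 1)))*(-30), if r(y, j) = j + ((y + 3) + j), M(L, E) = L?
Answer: 8030/27 ≈ 297.41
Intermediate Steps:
q(f) = -3*f³ (q(f) = -3*f*f² = -3*f³)
r(y, j) = 3 + y + 2*j (r(y, j) = j + ((3 + y) + j) = j + (3 + j + y) = 3 + y + 2*j)
J(H, c) = c/81 (J(H, c) = c/((-3*(-3)³)) = c/((-3*(-27))) = c/81)
(-10 + J(M(4, -4), r(2, 1)))*(-30) = (-10 + (3 + 2 + 2*1)/81)*(-30) = (-10 + (3 + 2 + 2)/81)*(-30) = (-10 + (1/81)*7)*(-30) = (-10 + 7/81)*(-30) = -803/81*(-30) = 8030/27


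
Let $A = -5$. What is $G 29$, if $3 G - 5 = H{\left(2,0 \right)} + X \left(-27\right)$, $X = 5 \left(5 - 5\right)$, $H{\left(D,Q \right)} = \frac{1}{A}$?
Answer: $\frac{232}{5} \approx 46.4$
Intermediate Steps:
$H{\left(D,Q \right)} = - \frac{1}{5}$ ($H{\left(D,Q \right)} = \frac{1}{-5} = - \frac{1}{5}$)
$X = 0$ ($X = 5 \cdot 0 = 0$)
$G = \frac{8}{5}$ ($G = \frac{5}{3} + \frac{- \frac{1}{5} + 0 \left(-27\right)}{3} = \frac{5}{3} + \frac{- \frac{1}{5} + 0}{3} = \frac{5}{3} + \frac{1}{3} \left(- \frac{1}{5}\right) = \frac{5}{3} - \frac{1}{15} = \frac{8}{5} \approx 1.6$)
$G 29 = \frac{8}{5} \cdot 29 = \frac{232}{5}$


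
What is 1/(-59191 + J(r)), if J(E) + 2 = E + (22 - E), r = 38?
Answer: -1/59171 ≈ -1.6900e-5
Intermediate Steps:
J(E) = 20 (J(E) = -2 + (E + (22 - E)) = -2 + 22 = 20)
1/(-59191 + J(r)) = 1/(-59191 + 20) = 1/(-59171) = -1/59171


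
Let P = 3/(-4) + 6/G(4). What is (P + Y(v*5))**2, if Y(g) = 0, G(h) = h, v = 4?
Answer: 9/16 ≈ 0.56250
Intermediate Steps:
P = 3/4 (P = 3/(-4) + 6/4 = 3*(-1/4) + 6*(1/4) = -3/4 + 3/2 = 3/4 ≈ 0.75000)
(P + Y(v*5))**2 = (3/4 + 0)**2 = (3/4)**2 = 9/16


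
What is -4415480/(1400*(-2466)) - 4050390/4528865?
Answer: 30067731971/78177267630 ≈ 0.38461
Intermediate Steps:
-4415480/(1400*(-2466)) - 4050390/4528865 = -4415480/(-3452400) - 4050390*1/4528865 = -4415480*(-1/3452400) - 810078/905773 = 110387/86310 - 810078/905773 = 30067731971/78177267630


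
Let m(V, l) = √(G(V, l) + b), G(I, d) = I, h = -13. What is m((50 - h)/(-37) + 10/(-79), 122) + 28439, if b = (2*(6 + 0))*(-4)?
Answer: 28439 + I*√425737873/2923 ≈ 28439.0 + 7.059*I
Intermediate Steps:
b = -48 (b = (2*6)*(-4) = 12*(-4) = -48)
m(V, l) = √(-48 + V) (m(V, l) = √(V - 48) = √(-48 + V))
m((50 - h)/(-37) + 10/(-79), 122) + 28439 = √(-48 + ((50 - 1*(-13))/(-37) + 10/(-79))) + 28439 = √(-48 + ((50 + 13)*(-1/37) + 10*(-1/79))) + 28439 = √(-48 + (63*(-1/37) - 10/79)) + 28439 = √(-48 + (-63/37 - 10/79)) + 28439 = √(-48 - 5347/2923) + 28439 = √(-145651/2923) + 28439 = I*√425737873/2923 + 28439 = 28439 + I*√425737873/2923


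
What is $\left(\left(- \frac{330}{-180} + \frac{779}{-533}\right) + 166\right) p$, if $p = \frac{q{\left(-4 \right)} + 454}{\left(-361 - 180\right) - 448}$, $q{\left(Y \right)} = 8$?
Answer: $- \frac{999229}{12857} \approx -77.719$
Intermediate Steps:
$p = - \frac{462}{989}$ ($p = \frac{8 + 454}{\left(-361 - 180\right) - 448} = \frac{462}{-541 - 448} = \frac{462}{-989} = 462 \left(- \frac{1}{989}\right) = - \frac{462}{989} \approx -0.46714$)
$\left(\left(- \frac{330}{-180} + \frac{779}{-533}\right) + 166\right) p = \left(\left(- \frac{330}{-180} + \frac{779}{-533}\right) + 166\right) \left(- \frac{462}{989}\right) = \left(\left(\left(-330\right) \left(- \frac{1}{180}\right) + 779 \left(- \frac{1}{533}\right)\right) + 166\right) \left(- \frac{462}{989}\right) = \left(\left(\frac{11}{6} - \frac{19}{13}\right) + 166\right) \left(- \frac{462}{989}\right) = \left(\frac{29}{78} + 166\right) \left(- \frac{462}{989}\right) = \frac{12977}{78} \left(- \frac{462}{989}\right) = - \frac{999229}{12857}$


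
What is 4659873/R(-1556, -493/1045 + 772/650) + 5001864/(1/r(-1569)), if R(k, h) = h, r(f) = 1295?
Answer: 315306681444045/48629 ≈ 6.4839e+9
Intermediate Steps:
4659873/R(-1556, -493/1045 + 772/650) + 5001864/(1/r(-1569)) = 4659873/(-493/1045 + 772/650) + 5001864/(1/1295) = 4659873/(-493*1/1045 + 772*(1/650)) + 5001864/(1/1295) = 4659873/(-493/1045 + 386/325) + 5001864*1295 = 4659873/(48629/67925) + 6477413880 = 4659873*(67925/48629) + 6477413880 = 316521873525/48629 + 6477413880 = 315306681444045/48629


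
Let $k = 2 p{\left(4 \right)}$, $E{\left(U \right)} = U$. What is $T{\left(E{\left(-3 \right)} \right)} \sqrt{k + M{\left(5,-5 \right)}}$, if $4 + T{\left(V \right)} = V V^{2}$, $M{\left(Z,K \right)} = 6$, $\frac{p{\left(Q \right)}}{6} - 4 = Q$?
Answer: $- 31 \sqrt{102} \approx -313.08$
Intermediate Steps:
$p{\left(Q \right)} = 24 + 6 Q$
$T{\left(V \right)} = -4 + V^{3}$ ($T{\left(V \right)} = -4 + V V^{2} = -4 + V^{3}$)
$k = 96$ ($k = 2 \left(24 + 6 \cdot 4\right) = 2 \left(24 + 24\right) = 2 \cdot 48 = 96$)
$T{\left(E{\left(-3 \right)} \right)} \sqrt{k + M{\left(5,-5 \right)}} = \left(-4 + \left(-3\right)^{3}\right) \sqrt{96 + 6} = \left(-4 - 27\right) \sqrt{102} = - 31 \sqrt{102}$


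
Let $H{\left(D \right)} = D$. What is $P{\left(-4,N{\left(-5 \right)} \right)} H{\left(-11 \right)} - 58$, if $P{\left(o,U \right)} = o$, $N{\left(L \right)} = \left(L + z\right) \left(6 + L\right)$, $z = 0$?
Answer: $-14$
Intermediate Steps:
$N{\left(L \right)} = L \left(6 + L\right)$ ($N{\left(L \right)} = \left(L + 0\right) \left(6 + L\right) = L \left(6 + L\right)$)
$P{\left(-4,N{\left(-5 \right)} \right)} H{\left(-11 \right)} - 58 = \left(-4\right) \left(-11\right) - 58 = 44 - 58 = -14$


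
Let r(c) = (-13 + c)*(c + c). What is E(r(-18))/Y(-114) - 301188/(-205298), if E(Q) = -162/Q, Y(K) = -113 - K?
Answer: 8412987/6364238 ≈ 1.3219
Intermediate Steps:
r(c) = 2*c*(-13 + c) (r(c) = (-13 + c)*(2*c) = 2*c*(-13 + c))
E(r(-18))/Y(-114) - 301188/(-205298) = (-162*(-1/(36*(-13 - 18))))/(-113 - 1*(-114)) - 301188/(-205298) = (-162/(2*(-18)*(-31)))/(-113 + 114) - 301188*(-1/205298) = -162/1116/1 + 150594/102649 = -162*1/1116*1 + 150594/102649 = -9/62*1 + 150594/102649 = -9/62 + 150594/102649 = 8412987/6364238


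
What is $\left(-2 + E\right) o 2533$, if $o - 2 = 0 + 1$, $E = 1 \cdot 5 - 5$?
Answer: $-15198$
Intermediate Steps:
$E = 0$ ($E = 5 - 5 = 0$)
$o = 3$ ($o = 2 + \left(0 + 1\right) = 2 + 1 = 3$)
$\left(-2 + E\right) o 2533 = \left(-2 + 0\right) 3 \cdot 2533 = \left(-2\right) 3 \cdot 2533 = \left(-6\right) 2533 = -15198$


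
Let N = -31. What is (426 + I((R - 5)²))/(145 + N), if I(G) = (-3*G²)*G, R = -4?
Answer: -531299/38 ≈ -13982.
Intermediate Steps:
I(G) = -3*G³
(426 + I((R - 5)²))/(145 + N) = (426 - 3*(-4 - 5)⁶)/(145 - 31) = (426 - 3*((-9)²)³)/114 = (426 - 3*81³)*(1/114) = (426 - 3*531441)*(1/114) = (426 - 1594323)*(1/114) = -1593897*1/114 = -531299/38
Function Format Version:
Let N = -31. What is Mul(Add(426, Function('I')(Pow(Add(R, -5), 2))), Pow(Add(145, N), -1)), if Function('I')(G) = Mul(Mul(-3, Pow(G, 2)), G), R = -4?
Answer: Rational(-531299, 38) ≈ -13982.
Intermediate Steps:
Function('I')(G) = Mul(-3, Pow(G, 3))
Mul(Add(426, Function('I')(Pow(Add(R, -5), 2))), Pow(Add(145, N), -1)) = Mul(Add(426, Mul(-3, Pow(Pow(Add(-4, -5), 2), 3))), Pow(Add(145, -31), -1)) = Mul(Add(426, Mul(-3, Pow(Pow(-9, 2), 3))), Pow(114, -1)) = Mul(Add(426, Mul(-3, Pow(81, 3))), Rational(1, 114)) = Mul(Add(426, Mul(-3, 531441)), Rational(1, 114)) = Mul(Add(426, -1594323), Rational(1, 114)) = Mul(-1593897, Rational(1, 114)) = Rational(-531299, 38)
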